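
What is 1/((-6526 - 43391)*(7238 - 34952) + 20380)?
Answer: 1/1383420118 ≈ 7.2285e-10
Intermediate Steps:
1/((-6526 - 43391)*(7238 - 34952) + 20380) = 1/(-49917*(-27714) + 20380) = 1/(1383399738 + 20380) = 1/1383420118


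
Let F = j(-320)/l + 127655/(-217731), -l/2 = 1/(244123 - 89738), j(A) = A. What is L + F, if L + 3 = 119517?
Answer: 5404325844679/217731 ≈ 2.4821e+7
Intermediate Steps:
L = 119514 (L = -3 + 119517 = 119514)
l = -2/154385 (l = -2/(244123 - 89738) = -2/154385 ≈ -1.2955e-5)
F = 5378303941945/217731 (F = -320/(-2/154385) + 127655/(-217731) = -320*(-154385/2) + 127655*(-1/217731) = 24701600 - 127655/217731 = 5378303941945/217731 ≈ 2.4702e+7)
L + F = 119514 + 5378303941945/217731 = 5404325844679/217731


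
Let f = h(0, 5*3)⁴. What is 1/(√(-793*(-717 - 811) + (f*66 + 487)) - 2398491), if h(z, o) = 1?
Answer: -2398491/5752757864824 - √1212257/5752757864824 ≈ -4.1712e-7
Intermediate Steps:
f = 1 (f = 1⁴ = 1)
1/(√(-793*(-717 - 811) + (f*66 + 487)) - 2398491) = 1/(√(-793*(-717 - 811) + (1*66 + 487)) - 2398491) = 1/(√(-793*(-1528) + (66 + 487)) - 2398491) = 1/(√(1211704 + 553) - 2398491) = 1/(√1212257 - 2398491) = 1/(-2398491 + √1212257)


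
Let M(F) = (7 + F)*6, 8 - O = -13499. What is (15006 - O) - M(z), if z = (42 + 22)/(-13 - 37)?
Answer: 36617/25 ≈ 1464.7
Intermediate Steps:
O = 13507 (O = 8 - 1*(-13499) = 8 + 13499 = 13507)
z = -32/25 (z = 64/(-50) = 64*(-1/50) = -32/25 ≈ -1.2800)
M(F) = 42 + 6*F
(15006 - O) - M(z) = (15006 - 1*13507) - (42 + 6*(-32/25)) = (15006 - 13507) - (42 - 192/25) = 1499 - 1*858/25 = 1499 - 858/25 = 36617/25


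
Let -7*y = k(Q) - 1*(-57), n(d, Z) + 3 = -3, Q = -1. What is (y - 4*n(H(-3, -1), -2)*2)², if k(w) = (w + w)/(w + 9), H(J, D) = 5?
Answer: 1247689/784 ≈ 1591.4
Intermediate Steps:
n(d, Z) = -6 (n(d, Z) = -3 - 3 = -6)
k(w) = 2*w/(9 + w) (k(w) = (2*w)/(9 + w) = 2*w/(9 + w))
y = -227/28 (y = -(2*(-1)/(9 - 1) - 1*(-57))/7 = -(2*(-1)/8 + 57)/7 = -(2*(-1)*(⅛) + 57)/7 = -(-¼ + 57)/7 = -⅐*227/4 = -227/28 ≈ -8.1071)
(y - 4*n(H(-3, -1), -2)*2)² = (-227/28 - 4*(-6)*2)² = (-227/28 + 24*2)² = (-227/28 + 48)² = (1117/28)² = 1247689/784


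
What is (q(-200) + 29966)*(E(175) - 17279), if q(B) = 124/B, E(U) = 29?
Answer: -516902805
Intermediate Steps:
(q(-200) + 29966)*(E(175) - 17279) = (124/(-200) + 29966)*(29 - 17279) = (124*(-1/200) + 29966)*(-17250) = (-31/50 + 29966)*(-17250) = (1498269/50)*(-17250) = -516902805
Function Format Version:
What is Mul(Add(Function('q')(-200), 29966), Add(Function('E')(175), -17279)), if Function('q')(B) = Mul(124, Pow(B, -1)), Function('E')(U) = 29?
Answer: -516902805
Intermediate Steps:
Mul(Add(Function('q')(-200), 29966), Add(Function('E')(175), -17279)) = Mul(Add(Mul(124, Pow(-200, -1)), 29966), Add(29, -17279)) = Mul(Add(Mul(124, Rational(-1, 200)), 29966), -17250) = Mul(Add(Rational(-31, 50), 29966), -17250) = Mul(Rational(1498269, 50), -17250) = -516902805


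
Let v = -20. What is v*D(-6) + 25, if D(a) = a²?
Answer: -695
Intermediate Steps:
v*D(-6) + 25 = -20*(-6)² + 25 = -20*36 + 25 = -720 + 25 = -695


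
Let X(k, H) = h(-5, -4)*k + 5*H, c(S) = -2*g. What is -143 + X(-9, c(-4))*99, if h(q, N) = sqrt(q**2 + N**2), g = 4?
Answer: -4103 - 891*sqrt(41) ≈ -9808.2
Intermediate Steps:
h(q, N) = sqrt(N**2 + q**2)
c(S) = -8 (c(S) = -2*4 = -8)
X(k, H) = 5*H + k*sqrt(41) (X(k, H) = sqrt((-4)**2 + (-5)**2)*k + 5*H = sqrt(16 + 25)*k + 5*H = sqrt(41)*k + 5*H = k*sqrt(41) + 5*H = 5*H + k*sqrt(41))
-143 + X(-9, c(-4))*99 = -143 + (5*(-8) - 9*sqrt(41))*99 = -143 + (-40 - 9*sqrt(41))*99 = -143 + (-3960 - 891*sqrt(41)) = -4103 - 891*sqrt(41)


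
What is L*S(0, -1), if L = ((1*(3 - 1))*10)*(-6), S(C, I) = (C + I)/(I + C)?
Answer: -120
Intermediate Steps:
S(C, I) = 1 (S(C, I) = (C + I)/(C + I) = 1)
L = -120 (L = ((1*2)*10)*(-6) = (2*10)*(-6) = 20*(-6) = -120)
L*S(0, -1) = -120*1 = -120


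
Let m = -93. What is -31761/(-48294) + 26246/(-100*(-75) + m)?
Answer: 166975339/39745962 ≈ 4.2011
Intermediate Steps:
-31761/(-48294) + 26246/(-100*(-75) + m) = -31761/(-48294) + 26246/(-100*(-75) - 93) = -31761*(-1/48294) + 26246/(7500 - 93) = 3529/5366 + 26246/7407 = 166975339/39745962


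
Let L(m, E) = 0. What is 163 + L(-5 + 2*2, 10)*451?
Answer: 163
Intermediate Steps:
163 + L(-5 + 2*2, 10)*451 = 163 + 0*451 = 163 + 0 = 163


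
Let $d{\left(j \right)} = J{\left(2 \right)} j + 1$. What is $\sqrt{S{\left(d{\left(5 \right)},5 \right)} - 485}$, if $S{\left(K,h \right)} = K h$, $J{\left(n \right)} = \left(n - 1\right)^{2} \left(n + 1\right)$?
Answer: $9 i \sqrt{5} \approx 20.125 i$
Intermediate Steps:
$J{\left(n \right)} = \left(-1 + n\right)^{2} \left(1 + n\right)$
$d{\left(j \right)} = 1 + 3 j$ ($d{\left(j \right)} = \left(-1 + 2\right)^{2} \left(1 + 2\right) j + 1 = 1^{2} \cdot 3 j + 1 = 1 \cdot 3 j + 1 = 3 j + 1 = 1 + 3 j$)
$\sqrt{S{\left(d{\left(5 \right)},5 \right)} - 485} = \sqrt{\left(1 + 3 \cdot 5\right) 5 - 485} = \sqrt{\left(1 + 15\right) 5 - 485} = \sqrt{16 \cdot 5 - 485} = \sqrt{80 - 485} = \sqrt{-405} = 9 i \sqrt{5}$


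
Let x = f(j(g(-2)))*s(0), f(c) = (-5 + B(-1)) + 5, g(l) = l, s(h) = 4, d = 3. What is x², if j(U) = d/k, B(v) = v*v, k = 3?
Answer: 16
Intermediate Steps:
B(v) = v²
j(U) = 1 (j(U) = 3/3 = 3*(⅓) = 1)
f(c) = 1 (f(c) = (-5 + (-1)²) + 5 = (-5 + 1) + 5 = -4 + 5 = 1)
x = 4 (x = 1*4 = 4)
x² = 4² = 16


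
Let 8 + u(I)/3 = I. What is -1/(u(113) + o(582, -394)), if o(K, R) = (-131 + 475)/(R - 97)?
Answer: -491/154321 ≈ -0.0031817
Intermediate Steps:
o(K, R) = 344/(-97 + R)
u(I) = -24 + 3*I
-1/(u(113) + o(582, -394)) = -1/((-24 + 3*113) + 344/(-97 - 394)) = -1/((-24 + 339) + 344/(-491)) = -1/(315 + 344*(-1/491)) = -1/(315 - 344/491) = -1/154321/491 = -1*491/154321 = -491/154321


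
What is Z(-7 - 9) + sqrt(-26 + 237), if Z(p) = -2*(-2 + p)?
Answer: 36 + sqrt(211) ≈ 50.526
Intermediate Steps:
Z(p) = 4 - 2*p
Z(-7 - 9) + sqrt(-26 + 237) = (4 - 2*(-7 - 9)) + sqrt(-26 + 237) = (4 - 2*(-16)) + sqrt(211) = (4 + 32) + sqrt(211) = 36 + sqrt(211)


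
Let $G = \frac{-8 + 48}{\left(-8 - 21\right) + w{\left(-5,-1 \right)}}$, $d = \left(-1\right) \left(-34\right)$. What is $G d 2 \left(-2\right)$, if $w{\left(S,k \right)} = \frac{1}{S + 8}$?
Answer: $\frac{8160}{43} \approx 189.77$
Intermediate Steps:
$w{\left(S,k \right)} = \frac{1}{8 + S}$
$d = 34$
$G = - \frac{60}{43}$ ($G = \frac{-8 + 48}{\left(-8 - 21\right) + \frac{1}{8 - 5}} = \frac{40}{-29 + \frac{1}{3}} = \frac{40}{- \frac{86}{3}} = 40 \left(- \frac{3}{86}\right) = - \frac{60}{43} \approx -1.3953$)
$G d 2 \left(-2\right) = \left(- \frac{60}{43}\right) 34 \cdot 2 \left(-2\right) = \left(- \frac{2040}{43}\right) \left(-4\right) = \frac{8160}{43}$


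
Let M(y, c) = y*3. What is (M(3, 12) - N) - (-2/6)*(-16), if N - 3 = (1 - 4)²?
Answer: -25/3 ≈ -8.3333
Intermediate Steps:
M(y, c) = 3*y
N = 12 (N = 3 + (1 - 4)² = 3 + (-3)² = 3 + 9 = 12)
(M(3, 12) - N) - (-2/6)*(-16) = (3*3 - 1*12) - (-2/6)*(-16) = (9 - 12) - (-2*⅙)*(-16) = -3 - (-1)*(-16)/3 = -3 - 1*16/3 = -3 - 16/3 = -25/3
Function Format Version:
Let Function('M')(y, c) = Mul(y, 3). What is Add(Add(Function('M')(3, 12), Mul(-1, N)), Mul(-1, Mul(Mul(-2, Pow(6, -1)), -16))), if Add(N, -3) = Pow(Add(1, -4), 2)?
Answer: Rational(-25, 3) ≈ -8.3333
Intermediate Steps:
Function('M')(y, c) = Mul(3, y)
N = 12 (N = Add(3, Pow(Add(1, -4), 2)) = Add(3, Pow(-3, 2)) = Add(3, 9) = 12)
Add(Add(Function('M')(3, 12), Mul(-1, N)), Mul(-1, Mul(Mul(-2, Pow(6, -1)), -16))) = Add(Add(Mul(3, 3), Mul(-1, 12)), Mul(-1, Mul(Mul(-2, Pow(6, -1)), -16))) = Add(Add(9, -12), Mul(-1, Mul(Mul(-2, Rational(1, 6)), -16))) = Add(-3, Mul(-1, Mul(Rational(-1, 3), -16))) = Add(-3, Mul(-1, Rational(16, 3))) = Add(-3, Rational(-16, 3)) = Rational(-25, 3)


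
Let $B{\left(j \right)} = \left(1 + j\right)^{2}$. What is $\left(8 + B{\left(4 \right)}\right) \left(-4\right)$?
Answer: $-132$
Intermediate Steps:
$\left(8 + B{\left(4 \right)}\right) \left(-4\right) = \left(8 + \left(1 + 4\right)^{2}\right) \left(-4\right) = \left(8 + 5^{2}\right) \left(-4\right) = \left(8 + 25\right) \left(-4\right) = 33 \left(-4\right) = -132$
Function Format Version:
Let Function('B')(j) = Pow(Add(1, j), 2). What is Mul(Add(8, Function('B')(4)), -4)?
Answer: -132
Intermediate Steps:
Mul(Add(8, Function('B')(4)), -4) = Mul(Add(8, Pow(Add(1, 4), 2)), -4) = Mul(Add(8, Pow(5, 2)), -4) = Mul(Add(8, 25), -4) = Mul(33, -4) = -132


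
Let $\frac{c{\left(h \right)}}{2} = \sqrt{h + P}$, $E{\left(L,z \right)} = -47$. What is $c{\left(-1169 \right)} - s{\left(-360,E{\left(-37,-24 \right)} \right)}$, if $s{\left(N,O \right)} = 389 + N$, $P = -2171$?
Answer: $-29 + 4 i \sqrt{835} \approx -29.0 + 115.59 i$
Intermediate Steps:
$c{\left(h \right)} = 2 \sqrt{-2171 + h}$ ($c{\left(h \right)} = 2 \sqrt{h - 2171} = 2 \sqrt{-2171 + h}$)
$c{\left(-1169 \right)} - s{\left(-360,E{\left(-37,-24 \right)} \right)} = 2 \sqrt{-2171 - 1169} - \left(389 - 360\right) = 2 \sqrt{-3340} - 29 = 2 \cdot 2 i \sqrt{835} - 29 = 4 i \sqrt{835} - 29 = -29 + 4 i \sqrt{835}$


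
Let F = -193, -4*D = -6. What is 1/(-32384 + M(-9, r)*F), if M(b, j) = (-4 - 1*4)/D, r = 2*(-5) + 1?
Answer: -3/94064 ≈ -3.1893e-5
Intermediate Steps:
D = 3/2 (D = -¼*(-6) = 3/2 ≈ 1.5000)
r = -9 (r = -10 + 1 = -9)
M(b, j) = -16/3 (M(b, j) = (-4 - 1*4)/(3/2) = (-4 - 4)*(⅔) = -8*⅔ = -16/3)
1/(-32384 + M(-9, r)*F) = 1/(-32384 - 16/3*(-193)) = 1/(-32384 + 3088/3) = 1/(-94064/3) = -3/94064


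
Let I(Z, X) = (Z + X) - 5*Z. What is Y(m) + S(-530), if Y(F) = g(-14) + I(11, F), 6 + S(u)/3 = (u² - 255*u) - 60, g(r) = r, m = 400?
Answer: 1248294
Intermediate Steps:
I(Z, X) = X - 4*Z (I(Z, X) = (X + Z) - 5*Z = X - 4*Z)
S(u) = -198 - 765*u + 3*u² (S(u) = -18 + 3*((u² - 255*u) - 60) = -18 + 3*(-60 + u² - 255*u) = -18 + (-180 - 765*u + 3*u²) = -198 - 765*u + 3*u²)
Y(F) = -58 + F (Y(F) = -14 + (F - 4*11) = -14 + (F - 44) = -14 + (-44 + F) = -58 + F)
Y(m) + S(-530) = (-58 + 400) + (-198 - 765*(-530) + 3*(-530)²) = 342 + (-198 + 405450 + 3*280900) = 342 + (-198 + 405450 + 842700) = 342 + 1247952 = 1248294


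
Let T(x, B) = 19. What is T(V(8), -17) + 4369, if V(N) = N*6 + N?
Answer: 4388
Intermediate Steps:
V(N) = 7*N (V(N) = 6*N + N = 7*N)
T(V(8), -17) + 4369 = 19 + 4369 = 4388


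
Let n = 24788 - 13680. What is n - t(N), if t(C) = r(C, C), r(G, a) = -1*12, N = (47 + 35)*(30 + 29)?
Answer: 11120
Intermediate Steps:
n = 11108
N = 4838 (N = 82*59 = 4838)
r(G, a) = -12
t(C) = -12
n - t(N) = 11108 - 1*(-12) = 11108 + 12 = 11120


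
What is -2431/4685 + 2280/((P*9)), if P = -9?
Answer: -3626237/126495 ≈ -28.667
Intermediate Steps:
-2431/4685 + 2280/((P*9)) = -2431/4685 + 2280/((-9*9)) = -2431*1/4685 + 2280/(-81) = -2431/4685 + 2280*(-1/81) = -2431/4685 - 760/27 = -3626237/126495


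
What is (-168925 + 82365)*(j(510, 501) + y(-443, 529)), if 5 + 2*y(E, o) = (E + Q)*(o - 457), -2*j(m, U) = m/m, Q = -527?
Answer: 3022934880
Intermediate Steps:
j(m, U) = -1/2 (j(m, U) = -m/(2*m) = -1/2*1 = -1/2)
y(E, o) = -5/2 + (-527 + E)*(-457 + o)/2 (y(E, o) = -5/2 + ((E - 527)*(o - 457))/2 = -5/2 + ((-527 + E)*(-457 + o))/2 = -5/2 + (-527 + E)*(-457 + o)/2)
(-168925 + 82365)*(j(510, 501) + y(-443, 529)) = (-168925 + 82365)*(-1/2 + (120417 - 527/2*529 - 457/2*(-443) + (1/2)*(-443)*529)) = -86560*(-1/2 + (120417 - 278783/2 + 202451/2 - 234347/2)) = -86560*(-1/2 - 69845/2) = -86560*(-34923) = 3022934880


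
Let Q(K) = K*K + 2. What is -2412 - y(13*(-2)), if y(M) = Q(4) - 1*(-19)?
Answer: -2449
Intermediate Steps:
Q(K) = 2 + K**2 (Q(K) = K**2 + 2 = 2 + K**2)
y(M) = 37 (y(M) = (2 + 4**2) - 1*(-19) = (2 + 16) + 19 = 18 + 19 = 37)
-2412 - y(13*(-2)) = -2412 - 1*37 = -2412 - 37 = -2449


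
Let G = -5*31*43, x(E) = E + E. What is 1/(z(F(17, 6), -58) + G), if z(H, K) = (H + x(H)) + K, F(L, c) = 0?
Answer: -1/6723 ≈ -0.00014874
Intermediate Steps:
x(E) = 2*E
z(H, K) = K + 3*H (z(H, K) = (H + 2*H) + K = 3*H + K = K + 3*H)
G = -6665 (G = -155*43 = -6665)
1/(z(F(17, 6), -58) + G) = 1/((-58 + 3*0) - 6665) = 1/((-58 + 0) - 6665) = 1/(-58 - 6665) = 1/(-6723) = -1/6723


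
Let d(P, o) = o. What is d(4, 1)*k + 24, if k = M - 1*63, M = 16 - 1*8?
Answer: -31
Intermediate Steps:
M = 8 (M = 16 - 8 = 8)
k = -55 (k = 8 - 1*63 = 8 - 63 = -55)
d(4, 1)*k + 24 = 1*(-55) + 24 = -55 + 24 = -31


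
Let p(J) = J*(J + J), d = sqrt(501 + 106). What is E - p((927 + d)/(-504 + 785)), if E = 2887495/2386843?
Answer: -3877064951401/188467510123 - 3708*sqrt(607)/78961 ≈ -21.728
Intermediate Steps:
d = sqrt(607) ≈ 24.637
p(J) = 2*J**2 (p(J) = J*(2*J) = 2*J**2)
E = 2887495/2386843 (E = 2887495*(1/2386843) = 2887495/2386843 ≈ 1.2098)
E - p((927 + d)/(-504 + 785)) = 2887495/2386843 - 2*((927 + sqrt(607))/(-504 + 785))**2 = 2887495/2386843 - 2*((927 + sqrt(607))/281)**2 = 2887495/2386843 - 2*((927 + sqrt(607))*(1/281))**2 = 2887495/2386843 - 2*(927/281 + sqrt(607)/281)**2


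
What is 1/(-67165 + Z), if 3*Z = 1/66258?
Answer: -198774/13350655709 ≈ -1.4889e-5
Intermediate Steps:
Z = 1/198774 (Z = (1/3)/66258 = (1/3)*(1/66258) = 1/198774 ≈ 5.0308e-6)
1/(-67165 + Z) = 1/(-67165 + 1/198774) = 1/(-13350655709/198774) = -198774/13350655709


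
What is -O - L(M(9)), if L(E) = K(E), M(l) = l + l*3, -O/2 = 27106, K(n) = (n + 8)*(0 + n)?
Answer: 52628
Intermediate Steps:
K(n) = n*(8 + n) (K(n) = (8 + n)*n = n*(8 + n))
O = -54212 (O = -2*27106 = -54212)
M(l) = 4*l (M(l) = l + 3*l = 4*l)
L(E) = E*(8 + E)
-O - L(M(9)) = -1*(-54212) - 4*9*(8 + 4*9) = 54212 - 36*(8 + 36) = 54212 - 36*44 = 54212 - 1*1584 = 54212 - 1584 = 52628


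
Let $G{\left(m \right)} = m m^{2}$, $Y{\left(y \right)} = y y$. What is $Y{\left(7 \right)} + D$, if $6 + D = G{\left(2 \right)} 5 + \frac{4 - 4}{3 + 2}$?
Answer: $83$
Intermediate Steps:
$Y{\left(y \right)} = y^{2}$
$G{\left(m \right)} = m^{3}$
$D = 34$ ($D = -6 + \left(2^{3} \cdot 5 + \frac{4 - 4}{3 + 2}\right) = -6 + \left(8 \cdot 5 + \frac{0}{5}\right) = -6 + \left(40 + 0 \cdot \frac{1}{5}\right) = -6 + \left(40 + 0\right) = -6 + 40 = 34$)
$Y{\left(7 \right)} + D = 7^{2} + 34 = 49 + 34 = 83$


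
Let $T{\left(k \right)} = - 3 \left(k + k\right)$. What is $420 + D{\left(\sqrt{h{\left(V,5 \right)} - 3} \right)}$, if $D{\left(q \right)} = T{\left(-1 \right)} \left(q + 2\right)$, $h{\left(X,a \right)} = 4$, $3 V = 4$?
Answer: $438$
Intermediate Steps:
$V = \frac{4}{3}$ ($V = \frac{1}{3} \cdot 4 = \frac{4}{3} \approx 1.3333$)
$T{\left(k \right)} = - 6 k$ ($T{\left(k \right)} = - 3 \cdot 2 k = - 6 k$)
$D{\left(q \right)} = 12 + 6 q$ ($D{\left(q \right)} = \left(-6\right) \left(-1\right) \left(q + 2\right) = 6 \left(2 + q\right) = 12 + 6 q$)
$420 + D{\left(\sqrt{h{\left(V,5 \right)} - 3} \right)} = 420 + \left(12 + 6 \sqrt{4 - 3}\right) = 420 + \left(12 + 6 \sqrt{1}\right) = 420 + \left(12 + 6 \cdot 1\right) = 420 + \left(12 + 6\right) = 420 + 18 = 438$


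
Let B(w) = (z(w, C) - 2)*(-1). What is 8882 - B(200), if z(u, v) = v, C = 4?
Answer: 8884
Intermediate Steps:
B(w) = -2 (B(w) = (4 - 2)*(-1) = 2*(-1) = -2)
8882 - B(200) = 8882 - 1*(-2) = 8882 + 2 = 8884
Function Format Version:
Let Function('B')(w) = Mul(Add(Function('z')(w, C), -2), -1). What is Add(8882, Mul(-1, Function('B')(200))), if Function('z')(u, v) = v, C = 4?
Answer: 8884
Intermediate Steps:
Function('B')(w) = -2 (Function('B')(w) = Mul(Add(4, -2), -1) = Mul(2, -1) = -2)
Add(8882, Mul(-1, Function('B')(200))) = Add(8882, Mul(-1, -2)) = Add(8882, 2) = 8884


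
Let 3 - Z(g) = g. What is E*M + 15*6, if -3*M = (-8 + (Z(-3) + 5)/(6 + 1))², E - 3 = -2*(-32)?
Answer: -40815/49 ≈ -832.96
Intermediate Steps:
Z(g) = 3 - g
E = 67 (E = 3 - 2*(-32) = 3 + 64 = 67)
M = -675/49 (M = -(-8 + ((3 - 1*(-3)) + 5)/(6 + 1))²/3 = -(-8 + ((3 + 3) + 5)/7)²/3 = -(-8 + (6 + 5)*(⅐))²/3 = -(-8 + 11*(⅐))²/3 = -(-8 + 11/7)²/3 = -(-45/7)²/3 = -⅓*2025/49 = -675/49 ≈ -13.776)
E*M + 15*6 = 67*(-675/49) + 15*6 = -45225/49 + 90 = -40815/49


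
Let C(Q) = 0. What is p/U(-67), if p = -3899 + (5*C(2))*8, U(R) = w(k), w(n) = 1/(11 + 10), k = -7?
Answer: -81879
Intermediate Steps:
w(n) = 1/21
U(R) = 1/21
p = -3899 (p = -3899 + (5*0)*8 = -3899 + 0*8 = -3899 + 0 = -3899)
p/U(-67) = -3899/1/21 = -3899*21 = -81879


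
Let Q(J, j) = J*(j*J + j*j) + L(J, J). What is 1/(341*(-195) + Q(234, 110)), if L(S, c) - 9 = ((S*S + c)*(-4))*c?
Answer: -1/42682566 ≈ -2.3429e-8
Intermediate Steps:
L(S, c) = 9 + c*(-4*c - 4*S²) (L(S, c) = 9 + ((S*S + c)*(-4))*c = 9 + ((S² + c)*(-4))*c = 9 + ((c + S²)*(-4))*c = 9 + (-4*c - 4*S²)*c = 9 + c*(-4*c - 4*S²))
Q(J, j) = 9 - 4*J² - 4*J³ + J*(j² + J*j) (Q(J, j) = J*(j*J + j*j) + (9 - 4*J² - 4*J*J²) = J*(J*j + j²) + (9 - 4*J² - 4*J³) = J*(j² + J*j) + (9 - 4*J² - 4*J³) = 9 - 4*J² - 4*J³ + J*(j² + J*j))
1/(341*(-195) + Q(234, 110)) = 1/(341*(-195) + (9 - 4*234² - 4*234³ + 234*110² + 110*234²)) = 1/(-66495 + (9 - 4*54756 - 4*12812904 + 234*12100 + 110*54756)) = 1/(-66495 + (9 - 219024 - 51251616 + 2831400 + 6023160)) = 1/(-66495 - 42616071) = 1/(-42682566) = -1/42682566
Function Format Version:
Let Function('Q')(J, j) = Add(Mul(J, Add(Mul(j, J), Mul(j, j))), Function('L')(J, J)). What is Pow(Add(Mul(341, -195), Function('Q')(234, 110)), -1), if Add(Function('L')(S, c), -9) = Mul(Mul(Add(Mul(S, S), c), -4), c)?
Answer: Rational(-1, 42682566) ≈ -2.3429e-8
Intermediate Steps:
Function('L')(S, c) = Add(9, Mul(c, Add(Mul(-4, c), Mul(-4, Pow(S, 2))))) (Function('L')(S, c) = Add(9, Mul(Mul(Add(Mul(S, S), c), -4), c)) = Add(9, Mul(Mul(Add(Pow(S, 2), c), -4), c)) = Add(9, Mul(Mul(Add(c, Pow(S, 2)), -4), c)) = Add(9, Mul(Add(Mul(-4, c), Mul(-4, Pow(S, 2))), c)) = Add(9, Mul(c, Add(Mul(-4, c), Mul(-4, Pow(S, 2))))))
Function('Q')(J, j) = Add(9, Mul(-4, Pow(J, 2)), Mul(-4, Pow(J, 3)), Mul(J, Add(Pow(j, 2), Mul(J, j)))) (Function('Q')(J, j) = Add(Mul(J, Add(Mul(j, J), Mul(j, j))), Add(9, Mul(-4, Pow(J, 2)), Mul(-4, J, Pow(J, 2)))) = Add(Mul(J, Add(Mul(J, j), Pow(j, 2))), Add(9, Mul(-4, Pow(J, 2)), Mul(-4, Pow(J, 3)))) = Add(Mul(J, Add(Pow(j, 2), Mul(J, j))), Add(9, Mul(-4, Pow(J, 2)), Mul(-4, Pow(J, 3)))) = Add(9, Mul(-4, Pow(J, 2)), Mul(-4, Pow(J, 3)), Mul(J, Add(Pow(j, 2), Mul(J, j)))))
Pow(Add(Mul(341, -195), Function('Q')(234, 110)), -1) = Pow(Add(Mul(341, -195), Add(9, Mul(-4, Pow(234, 2)), Mul(-4, Pow(234, 3)), Mul(234, Pow(110, 2)), Mul(110, Pow(234, 2)))), -1) = Pow(Add(-66495, Add(9, Mul(-4, 54756), Mul(-4, 12812904), Mul(234, 12100), Mul(110, 54756))), -1) = Pow(Add(-66495, Add(9, -219024, -51251616, 2831400, 6023160)), -1) = Pow(Add(-66495, -42616071), -1) = Pow(-42682566, -1) = Rational(-1, 42682566)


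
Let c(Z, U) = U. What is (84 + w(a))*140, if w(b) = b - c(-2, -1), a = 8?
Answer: 13020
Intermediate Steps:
w(b) = 1 + b (w(b) = b - 1*(-1) = b + 1 = 1 + b)
(84 + w(a))*140 = (84 + (1 + 8))*140 = (84 + 9)*140 = 93*140 = 13020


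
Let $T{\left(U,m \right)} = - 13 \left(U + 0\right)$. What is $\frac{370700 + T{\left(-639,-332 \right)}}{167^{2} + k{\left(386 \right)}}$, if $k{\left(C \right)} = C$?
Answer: $\frac{379007}{28275} \approx 13.404$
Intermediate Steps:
$T{\left(U,m \right)} = - 13 U$
$\frac{370700 + T{\left(-639,-332 \right)}}{167^{2} + k{\left(386 \right)}} = \frac{370700 - -8307}{167^{2} + 386} = \frac{370700 + 8307}{27889 + 386} = \frac{379007}{28275}$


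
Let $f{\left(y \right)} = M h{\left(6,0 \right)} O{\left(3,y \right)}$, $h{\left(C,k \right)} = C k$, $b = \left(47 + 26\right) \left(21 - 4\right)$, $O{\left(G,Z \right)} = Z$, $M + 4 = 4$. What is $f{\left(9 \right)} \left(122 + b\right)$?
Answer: $0$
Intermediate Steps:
$M = 0$ ($M = -4 + 4 = 0$)
$b = 1241$ ($b = 73 \cdot 17 = 1241$)
$f{\left(y \right)} = 0$ ($f{\left(y \right)} = 0 \cdot 6 \cdot 0 y = 0 \cdot 0 y = 0 y = 0$)
$f{\left(9 \right)} \left(122 + b\right) = 0 \left(122 + 1241\right) = 0 \cdot 1363 = 0$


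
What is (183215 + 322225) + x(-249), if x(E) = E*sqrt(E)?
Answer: 505440 - 249*I*sqrt(249) ≈ 5.0544e+5 - 3929.2*I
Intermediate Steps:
x(E) = E**(3/2)
(183215 + 322225) + x(-249) = (183215 + 322225) + (-249)**(3/2) = 505440 - 249*I*sqrt(249)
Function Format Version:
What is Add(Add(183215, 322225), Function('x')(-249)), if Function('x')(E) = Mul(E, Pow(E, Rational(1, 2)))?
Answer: Add(505440, Mul(-249, I, Pow(249, Rational(1, 2)))) ≈ Add(5.0544e+5, Mul(-3929.2, I))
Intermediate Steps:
Function('x')(E) = Pow(E, Rational(3, 2))
Add(Add(183215, 322225), Function('x')(-249)) = Add(Add(183215, 322225), Pow(-249, Rational(3, 2))) = Add(505440, Mul(-249, I, Pow(249, Rational(1, 2))))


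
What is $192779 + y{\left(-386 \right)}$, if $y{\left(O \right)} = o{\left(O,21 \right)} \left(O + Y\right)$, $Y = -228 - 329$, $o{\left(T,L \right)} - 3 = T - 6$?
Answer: $559606$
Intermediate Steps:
$o{\left(T,L \right)} = -3 + T$ ($o{\left(T,L \right)} = 3 + \left(T - 6\right) = 3 + \left(-6 + T\right) = -3 + T$)
$Y = -557$ ($Y = -228 - 329 = -557$)
$y{\left(O \right)} = \left(-557 + O\right) \left(-3 + O\right)$ ($y{\left(O \right)} = \left(-3 + O\right) \left(O - 557\right) = \left(-3 + O\right) \left(-557 + O\right) = \left(-557 + O\right) \left(-3 + O\right)$)
$192779 + y{\left(-386 \right)} = 192779 + \left(-557 - 386\right) \left(-3 - 386\right) = 192779 - -366827 = 192779 + 366827 = 559606$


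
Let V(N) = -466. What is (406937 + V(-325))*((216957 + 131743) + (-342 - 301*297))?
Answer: 105260136631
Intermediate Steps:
(406937 + V(-325))*((216957 + 131743) + (-342 - 301*297)) = (406937 - 466)*((216957 + 131743) + (-342 - 301*297)) = 406471*(348700 + (-342 - 89397)) = 406471*(348700 - 89739) = 406471*258961 = 105260136631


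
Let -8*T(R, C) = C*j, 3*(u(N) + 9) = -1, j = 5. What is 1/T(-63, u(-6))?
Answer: 6/35 ≈ 0.17143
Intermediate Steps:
u(N) = -28/3 (u(N) = -9 + (⅓)*(-1) = -9 - ⅓ = -28/3)
T(R, C) = -5*C/8 (T(R, C) = -C*5/8 = -5*C/8)
1/T(-63, u(-6)) = 1/(-5/8*(-28/3)) = 1/(35/6) = 6/35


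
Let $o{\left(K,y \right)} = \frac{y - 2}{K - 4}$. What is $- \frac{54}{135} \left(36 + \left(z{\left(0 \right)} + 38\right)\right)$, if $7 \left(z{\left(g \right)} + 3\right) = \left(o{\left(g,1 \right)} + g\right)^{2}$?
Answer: $- \frac{7953}{280} \approx -28.404$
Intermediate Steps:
$o{\left(K,y \right)} = \frac{-2 + y}{-4 + K}$
$z{\left(g \right)} = -3 + \frac{\left(g - \frac{1}{-4 + g}\right)^{2}}{7}$ ($z{\left(g \right)} = -3 + \frac{\left(\frac{-2 + 1}{-4 + g} + g\right)^{2}}{7} = -3 + \frac{\left(\frac{1}{-4 + g} \left(-1\right) + g\right)^{2}}{7} = -3 + \frac{\left(- \frac{1}{-4 + g} + g\right)^{2}}{7} = -3 + \frac{\left(g - \frac{1}{-4 + g}\right)^{2}}{7}$)
$- \frac{54}{135} \left(36 + \left(z{\left(0 \right)} + 38\right)\right) = - \frac{54}{135} \left(36 + \left(\left(-3 + \frac{\left(1 - 0^{2} + 4 \cdot 0\right)^{2}}{7 \left(-4 + 0\right)^{2}}\right) + 38\right)\right) = \left(-54\right) \frac{1}{135} \left(36 + \left(\left(-3 + \frac{\left(1 - 0 + 0\right)^{2}}{7 \cdot 16}\right) + 38\right)\right) = - \frac{2 \left(36 + \left(\left(-3 + \frac{1}{7} \cdot \frac{1}{16} \left(1 + 0 + 0\right)^{2}\right) + 38\right)\right)}{5} = - \frac{2 \left(36 + \left(\left(-3 + \frac{1}{7} \cdot \frac{1}{16} \cdot 1^{2}\right) + 38\right)\right)}{5} = - \frac{2 \left(36 + \left(\left(-3 + \frac{1}{7} \cdot \frac{1}{16} \cdot 1\right) + 38\right)\right)}{5} = - \frac{2 \left(36 + \left(\left(-3 + \frac{1}{112}\right) + 38\right)\right)}{5} = - \frac{2 \left(36 + \left(- \frac{335}{112} + 38\right)\right)}{5} = - \frac{2 \left(36 + \frac{3921}{112}\right)}{5} = \left(- \frac{2}{5}\right) \frac{7953}{112} = - \frac{7953}{280}$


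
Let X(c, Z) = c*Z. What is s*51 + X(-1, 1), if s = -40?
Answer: -2041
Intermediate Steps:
X(c, Z) = Z*c
s*51 + X(-1, 1) = -40*51 + 1*(-1) = -2040 - 1 = -2041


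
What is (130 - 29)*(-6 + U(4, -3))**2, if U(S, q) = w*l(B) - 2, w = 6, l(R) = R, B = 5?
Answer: 48884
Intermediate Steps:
U(S, q) = 28 (U(S, q) = 6*5 - 2 = 30 - 2 = 28)
(130 - 29)*(-6 + U(4, -3))**2 = (130 - 29)*(-6 + 28)**2 = 101*22**2 = 101*484 = 48884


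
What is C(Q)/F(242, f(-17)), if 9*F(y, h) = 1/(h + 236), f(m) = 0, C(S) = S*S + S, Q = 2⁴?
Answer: 577728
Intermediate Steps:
Q = 16
C(S) = S + S² (C(S) = S² + S = S + S²)
F(y, h) = 1/(9*(236 + h)) (F(y, h) = 1/(9*(h + 236)) = 1/(9*(236 + h)))
C(Q)/F(242, f(-17)) = (16*(1 + 16))/((1/(9*(236 + 0)))) = (16*17)/(((⅑)/236)) = 272/(((⅑)*(1/236))) = 272/(1/2124) = 272*2124 = 577728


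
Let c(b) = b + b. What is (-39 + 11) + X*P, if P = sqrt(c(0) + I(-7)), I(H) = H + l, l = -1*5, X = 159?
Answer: -28 + 318*I*sqrt(3) ≈ -28.0 + 550.79*I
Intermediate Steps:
l = -5
c(b) = 2*b
I(H) = -5 + H (I(H) = H - 5 = -5 + H)
P = 2*I*sqrt(3) (P = sqrt(2*0 + (-5 - 7)) = sqrt(0 - 12) = sqrt(-12) = 2*I*sqrt(3) ≈ 3.4641*I)
(-39 + 11) + X*P = (-39 + 11) + 159*(2*I*sqrt(3)) = -28 + 318*I*sqrt(3)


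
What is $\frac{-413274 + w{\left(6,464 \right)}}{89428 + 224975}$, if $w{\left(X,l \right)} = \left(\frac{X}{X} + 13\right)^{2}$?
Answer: $- \frac{413078}{314403} \approx -1.3138$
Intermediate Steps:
$w{\left(X,l \right)} = 196$ ($w{\left(X,l \right)} = \left(1 + 13\right)^{2} = 14^{2} = 196$)
$\frac{-413274 + w{\left(6,464 \right)}}{89428 + 224975} = \frac{-413274 + 196}{89428 + 224975} = - \frac{413078}{314403}$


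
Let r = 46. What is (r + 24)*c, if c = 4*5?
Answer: 1400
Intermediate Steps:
c = 20
(r + 24)*c = (46 + 24)*20 = 70*20 = 1400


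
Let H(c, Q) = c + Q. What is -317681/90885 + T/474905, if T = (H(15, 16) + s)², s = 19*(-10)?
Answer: -29714126324/8632348185 ≈ -3.4422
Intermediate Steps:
H(c, Q) = Q + c
s = -190
T = 25281 (T = ((16 + 15) - 190)² = (31 - 190)² = (-159)² = 25281)
-317681/90885 + T/474905 = -317681/90885 + 25281/474905 = -29714126324/8632348185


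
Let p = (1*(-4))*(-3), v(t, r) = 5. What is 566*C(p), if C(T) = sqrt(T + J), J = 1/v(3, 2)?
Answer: 566*sqrt(305)/5 ≈ 1977.0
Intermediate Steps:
J = 1/5 ≈ 0.20000
p = 12 (p = -4*(-3) = 12)
C(T) = sqrt(1/5 + T) (C(T) = sqrt(T + 1/5) = sqrt(1/5 + T))
566*C(p) = 566*(sqrt(5 + 25*12)/5) = 566*(sqrt(5 + 300)/5) = 566*(sqrt(305)/5) = 566*sqrt(305)/5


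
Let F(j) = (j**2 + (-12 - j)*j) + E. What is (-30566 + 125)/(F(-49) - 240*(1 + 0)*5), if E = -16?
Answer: 30441/628 ≈ 48.473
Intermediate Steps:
F(j) = -16 + j**2 + j*(-12 - j) (F(j) = (j**2 + (-12 - j)*j) - 16 = (j**2 + j*(-12 - j)) - 16 = -16 + j**2 + j*(-12 - j))
(-30566 + 125)/(F(-49) - 240*(1 + 0)*5) = (-30566 + 125)/((-16 - 12*(-49)) - 240*(1 + 0)*5) = -30441/((-16 + 588) - 240*5) = -30441/(572 - 240*5) = -30441/(572 - 1200) = -30441/(-628) = -30441*(-1/628) = 30441/628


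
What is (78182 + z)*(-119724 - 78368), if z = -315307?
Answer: 46972565500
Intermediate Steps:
(78182 + z)*(-119724 - 78368) = (78182 - 315307)*(-119724 - 78368) = -237125*(-198092) = 46972565500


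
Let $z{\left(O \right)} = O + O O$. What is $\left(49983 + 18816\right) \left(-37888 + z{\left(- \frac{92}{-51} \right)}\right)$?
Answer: $- \frac{132921734668}{51} \approx -2.6063 \cdot 10^{9}$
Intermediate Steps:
$z{\left(O \right)} = O + O^{2}$
$\left(49983 + 18816\right) \left(-37888 + z{\left(- \frac{92}{-51} \right)}\right) = \left(49983 + 18816\right) \left(-37888 + - \frac{92}{-51} \left(1 - \frac{92}{-51}\right)\right) = 68799 \left(-37888 + \left(-92\right) \left(- \frac{1}{51}\right) \left(1 - - \frac{92}{51}\right)\right) = 68799 \left(-37888 + \frac{92 \left(1 + \frac{92}{51}\right)}{51}\right) = 68799 \left(-37888 + \frac{92}{51} \cdot \frac{143}{51}\right) = 68799 \left(-37888 + \frac{13156}{2601}\right) = 68799 \left(- \frac{98533532}{2601}\right) = - \frac{132921734668}{51}$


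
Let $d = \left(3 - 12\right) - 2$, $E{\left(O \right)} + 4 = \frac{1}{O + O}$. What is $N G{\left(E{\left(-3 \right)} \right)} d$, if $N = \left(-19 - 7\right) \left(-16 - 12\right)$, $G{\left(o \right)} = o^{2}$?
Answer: $- \frac{1251250}{9} \approx -1.3903 \cdot 10^{5}$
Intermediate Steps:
$E{\left(O \right)} = -4 + \frac{1}{2 O}$ ($E{\left(O \right)} = -4 + \frac{1}{O + O} = -4 + \frac{1}{2 O}$)
$d = -11$ ($d = -9 - 2 = -11$)
$N = 728$ ($N = \left(-26\right) \left(-28\right) = 728$)
$N G{\left(E{\left(-3 \right)} \right)} d = 728 \left(-4 + \frac{1}{2 \left(-3\right)}\right)^{2} \left(-11\right) = 728 \left(-4 + \frac{1}{2} \left(- \frac{1}{3}\right)\right)^{2} \left(-11\right) = 728 \left(-4 - \frac{1}{6}\right)^{2} \left(-11\right) = 728 \left(- \frac{25}{6}\right)^{2} \left(-11\right) = 728 \cdot \frac{625}{36} \left(-11\right) = \frac{113750}{9} \left(-11\right) = - \frac{1251250}{9}$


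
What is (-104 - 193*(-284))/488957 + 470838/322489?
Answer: 247862264178/157683253973 ≈ 1.5719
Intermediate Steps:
(-104 - 193*(-284))/488957 + 470838/322489 = (-104 + 54812)*(1/488957) + 470838*(1/322489) = 54708*(1/488957) + 470838/322489 = 54708/488957 + 470838/322489 = 247862264178/157683253973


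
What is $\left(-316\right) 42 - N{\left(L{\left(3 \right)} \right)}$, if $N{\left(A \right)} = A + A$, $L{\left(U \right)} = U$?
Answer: $-13278$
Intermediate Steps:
$N{\left(A \right)} = 2 A$
$\left(-316\right) 42 - N{\left(L{\left(3 \right)} \right)} = \left(-316\right) 42 - 2 \cdot 3 = -13272 - 6 = -13278$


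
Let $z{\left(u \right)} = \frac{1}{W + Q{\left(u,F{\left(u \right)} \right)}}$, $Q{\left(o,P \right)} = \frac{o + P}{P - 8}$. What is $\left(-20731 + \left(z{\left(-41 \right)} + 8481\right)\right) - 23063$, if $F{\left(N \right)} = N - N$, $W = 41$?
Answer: $- \frac{13030489}{369} \approx -35313.0$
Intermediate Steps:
$F{\left(N \right)} = 0$
$Q{\left(o,P \right)} = \frac{P + o}{-8 + P}$
$z{\left(u \right)} = \frac{1}{41 - \frac{u}{8}}$ ($z{\left(u \right)} = \frac{1}{41 + \frac{0 + u}{-8 + 0}} = \frac{1}{41 + \frac{u}{-8}} = \frac{1}{41 - \frac{u}{8}}$)
$\left(-20731 + \left(z{\left(-41 \right)} + 8481\right)\right) - 23063 = \left(-20731 + \left(\frac{8}{328 - -41} + 8481\right)\right) - 23063 = \left(-20731 + \left(\frac{8}{328 + 41} + 8481\right)\right) - 23063 = \left(-20731 + \left(\frac{8}{369} + 8481\right)\right) - 23063 = \left(-20731 + \frac{3129497}{369}\right) - 23063 = - \frac{4520242}{369} - 23063 = - \frac{13030489}{369}$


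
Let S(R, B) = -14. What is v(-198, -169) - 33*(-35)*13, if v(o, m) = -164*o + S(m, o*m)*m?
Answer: 49853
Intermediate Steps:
v(o, m) = -164*o - 14*m
v(-198, -169) - 33*(-35)*13 = (-164*(-198) - 14*(-169)) - 33*(-35)*13 = (32472 + 2366) + 1155*13 = 34838 + 15015 = 49853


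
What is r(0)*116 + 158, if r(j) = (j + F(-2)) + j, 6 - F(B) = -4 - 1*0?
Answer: 1318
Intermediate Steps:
F(B) = 10 (F(B) = 6 - (-4 - 1*0) = 6 - (-4 + 0) = 6 - 1*(-4) = 6 + 4 = 10)
r(j) = 10 + 2*j (r(j) = (j + 10) + j = (10 + j) + j = 10 + 2*j)
r(0)*116 + 158 = (10 + 2*0)*116 + 158 = (10 + 0)*116 + 158 = 10*116 + 158 = 1160 + 158 = 1318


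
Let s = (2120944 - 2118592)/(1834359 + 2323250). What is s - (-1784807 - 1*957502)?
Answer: 11401448581533/4157609 ≈ 2.7423e+6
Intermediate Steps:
s = 2352/4157609 ≈ 0.00056571
s - (-1784807 - 1*957502) = 2352/4157609 - (-1784807 - 1*957502) = 2352/4157609 - (-1784807 - 957502) = 2352/4157609 - 1*(-2742309) = 2352/4157609 + 2742309 = 11401448581533/4157609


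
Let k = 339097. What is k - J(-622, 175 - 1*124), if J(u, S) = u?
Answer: 339719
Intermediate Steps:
k - J(-622, 175 - 1*124) = 339097 - 1*(-622) = 339097 + 622 = 339719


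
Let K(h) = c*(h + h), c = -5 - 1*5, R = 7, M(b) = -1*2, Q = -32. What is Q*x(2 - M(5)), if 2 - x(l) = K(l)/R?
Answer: -3008/7 ≈ -429.71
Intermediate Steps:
M(b) = -2
c = -10 (c = -5 - 5 = -10)
K(h) = -20*h (K(h) = -10*(h + h) = -20*h)
x(l) = 2 + 20*l/7 (x(l) = 2 - (-20*l)/7 = 2 - (-20)*l/7 = 2 + 20*l/7)
Q*x(2 - M(5)) = -32*(2 + 20*(2 - 1*(-2))/7) = -32*(2 + 20*(2 + 2)/7) = -32*(2 + (20/7)*4) = -32*(2 + 80/7) = -32*94/7 = -3008/7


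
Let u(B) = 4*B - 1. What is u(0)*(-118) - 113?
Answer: 5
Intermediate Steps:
u(B) = -1 + 4*B
u(0)*(-118) - 113 = (-1 + 4*0)*(-118) - 113 = (-1 + 0)*(-118) - 113 = -1*(-118) - 113 = 118 - 113 = 5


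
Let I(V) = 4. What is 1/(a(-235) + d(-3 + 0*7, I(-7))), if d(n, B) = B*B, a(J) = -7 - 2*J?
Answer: 1/479 ≈ 0.0020877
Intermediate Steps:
d(n, B) = B²
1/(a(-235) + d(-3 + 0*7, I(-7))) = 1/((-7 - 2*(-235)) + 4²) = 1/((-7 + 470) + 16) = 1/(463 + 16) = 1/479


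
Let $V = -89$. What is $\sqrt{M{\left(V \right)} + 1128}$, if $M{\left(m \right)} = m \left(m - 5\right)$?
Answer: $\sqrt{9494} \approx 97.437$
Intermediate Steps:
$M{\left(m \right)} = m \left(-5 + m\right)$
$\sqrt{M{\left(V \right)} + 1128} = \sqrt{- 89 \left(-5 - 89\right) + 1128} = \sqrt{\left(-89\right) \left(-94\right) + 1128} = \sqrt{8366 + 1128} = \sqrt{9494}$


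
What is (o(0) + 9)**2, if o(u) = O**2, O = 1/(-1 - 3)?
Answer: 21025/256 ≈ 82.129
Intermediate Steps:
O = -1/4 (O = 1/(-4) = -1/4 ≈ -0.25000)
o(u) = 1/16 (o(u) = (-1/4)**2 = 1/16)
(o(0) + 9)**2 = (1/16 + 9)**2 = (145/16)**2 = 21025/256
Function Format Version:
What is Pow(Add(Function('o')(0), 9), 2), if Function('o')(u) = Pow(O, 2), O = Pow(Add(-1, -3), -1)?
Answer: Rational(21025, 256) ≈ 82.129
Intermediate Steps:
O = Rational(-1, 4) (O = Pow(-4, -1) = Rational(-1, 4) ≈ -0.25000)
Function('o')(u) = Rational(1, 16) (Function('o')(u) = Pow(Rational(-1, 4), 2) = Rational(1, 16))
Pow(Add(Function('o')(0), 9), 2) = Pow(Add(Rational(1, 16), 9), 2) = Pow(Rational(145, 16), 2) = Rational(21025, 256)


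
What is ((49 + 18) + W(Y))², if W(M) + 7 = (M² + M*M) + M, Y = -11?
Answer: 84681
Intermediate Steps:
W(M) = -7 + M + 2*M² (W(M) = -7 + ((M² + M*M) + M) = -7 + ((M² + M²) + M) = -7 + (2*M² + M) = -7 + (M + 2*M²) = -7 + M + 2*M²)
((49 + 18) + W(Y))² = ((49 + 18) + (-7 - 11 + 2*(-11)²))² = (67 + (-7 - 11 + 2*121))² = (67 + (-7 - 11 + 242))² = (67 + 224)² = 291² = 84681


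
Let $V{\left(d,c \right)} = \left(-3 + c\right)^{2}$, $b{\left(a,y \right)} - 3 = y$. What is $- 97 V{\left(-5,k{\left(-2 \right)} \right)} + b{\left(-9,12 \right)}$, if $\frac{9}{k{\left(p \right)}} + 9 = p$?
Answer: $- \frac{169293}{121} \approx -1399.1$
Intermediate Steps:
$b{\left(a,y \right)} = 3 + y$
$k{\left(p \right)} = \frac{9}{-9 + p}$
$- 97 V{\left(-5,k{\left(-2 \right)} \right)} + b{\left(-9,12 \right)} = - 97 \left(-3 + \frac{9}{-9 - 2}\right)^{2} + \left(3 + 12\right) = - 97 \left(-3 + \frac{9}{-11}\right)^{2} + 15 = - 97 \left(-3 + 9 \left(- \frac{1}{11}\right)\right)^{2} + 15 = - 97 \left(-3 - \frac{9}{11}\right)^{2} + 15 = - 97 \left(- \frac{42}{11}\right)^{2} + 15 = \left(-97\right) \frac{1764}{121} + 15 = - \frac{171108}{121} + 15 = - \frac{169293}{121}$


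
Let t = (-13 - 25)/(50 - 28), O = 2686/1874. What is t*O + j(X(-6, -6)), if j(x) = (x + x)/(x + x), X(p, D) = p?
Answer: -15210/10307 ≈ -1.4757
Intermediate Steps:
O = 1343/937 (O = 2686*(1/1874) = 1343/937 ≈ 1.4333)
t = -19/11 (t = -38/22 = -38*1/22 = -19/11 ≈ -1.7273)
j(x) = 1 (j(x) = (2*x)/((2*x)) = (2*x)*(1/(2*x)) = 1)
t*O + j(X(-6, -6)) = -19/11*1343/937 + 1 = -25517/10307 + 1 = -15210/10307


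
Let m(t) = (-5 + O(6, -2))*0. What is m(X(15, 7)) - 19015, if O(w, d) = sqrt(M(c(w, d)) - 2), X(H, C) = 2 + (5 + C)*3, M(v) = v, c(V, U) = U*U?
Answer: -19015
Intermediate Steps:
c(V, U) = U**2
X(H, C) = 17 + 3*C (X(H, C) = 2 + (15 + 3*C) = 17 + 3*C)
O(w, d) = sqrt(-2 + d**2) (O(w, d) = sqrt(d**2 - 2) = sqrt(-2 + d**2))
m(t) = 0 (m(t) = (-5 + sqrt(-2 + (-2)**2))*0 = (-5 + sqrt(-2 + 4))*0 = (-5 + sqrt(2))*0 = 0)
m(X(15, 7)) - 19015 = 0 - 19015 = -19015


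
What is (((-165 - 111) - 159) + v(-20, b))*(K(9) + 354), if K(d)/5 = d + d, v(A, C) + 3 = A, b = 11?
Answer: -203352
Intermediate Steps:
v(A, C) = -3 + A
K(d) = 10*d (K(d) = 5*(d + d) = 5*(2*d) = 10*d)
(((-165 - 111) - 159) + v(-20, b))*(K(9) + 354) = (((-165 - 111) - 159) + (-3 - 20))*(10*9 + 354) = ((-276 - 159) - 23)*(90 + 354) = (-435 - 23)*444 = -458*444 = -203352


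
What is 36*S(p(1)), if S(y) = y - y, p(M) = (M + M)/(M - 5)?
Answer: 0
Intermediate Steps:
p(M) = 2*M/(-5 + M) (p(M) = (2*M)/(-5 + M) = 2*M/(-5 + M))
S(y) = 0
36*S(p(1)) = 36*0 = 0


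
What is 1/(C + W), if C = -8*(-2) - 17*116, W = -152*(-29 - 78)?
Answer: 1/14308 ≈ 6.9891e-5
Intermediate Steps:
W = 16264 (W = -152*(-107) = 16264)
C = -1956 (C = 16 - 1972 = -1956)
1/(C + W) = 1/(-1956 + 16264) = 1/14308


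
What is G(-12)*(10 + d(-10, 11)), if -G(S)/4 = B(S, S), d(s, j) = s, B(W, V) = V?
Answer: 0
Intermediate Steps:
G(S) = -4*S
G(-12)*(10 + d(-10, 11)) = (-4*(-12))*(10 - 10) = 48*0 = 0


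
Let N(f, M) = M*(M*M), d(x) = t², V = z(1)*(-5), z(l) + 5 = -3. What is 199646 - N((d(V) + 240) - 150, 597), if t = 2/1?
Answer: -212576527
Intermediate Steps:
z(l) = -8 (z(l) = -5 - 3 = -8)
V = 40 (V = -8*(-5) = 40)
t = 2 (t = 2*1 = 2)
d(x) = 4 (d(x) = 2² = 4)
N(f, M) = M³ (N(f, M) = M*M² = M³)
199646 - N((d(V) + 240) - 150, 597) = 199646 - 1*597³ = 199646 - 1*212776173 = 199646 - 212776173 = -212576527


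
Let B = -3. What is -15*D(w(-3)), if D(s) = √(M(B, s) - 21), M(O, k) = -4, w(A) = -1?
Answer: -75*I ≈ -75.0*I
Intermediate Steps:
D(s) = 5*I (D(s) = √(-4 - 21) = √(-25) = 5*I)
-15*D(w(-3)) = -75*I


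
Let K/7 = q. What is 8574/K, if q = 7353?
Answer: 2858/17157 ≈ 0.16658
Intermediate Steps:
K = 51471 (K = 7*7353 = 51471)
8574/K = 8574/51471 = 8574*(1/51471) = 2858/17157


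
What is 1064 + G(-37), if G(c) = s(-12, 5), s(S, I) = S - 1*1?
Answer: 1051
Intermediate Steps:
s(S, I) = -1 + S (s(S, I) = S - 1 = -1 + S)
G(c) = -13 (G(c) = -1 - 12 = -13)
1064 + G(-37) = 1064 - 13 = 1051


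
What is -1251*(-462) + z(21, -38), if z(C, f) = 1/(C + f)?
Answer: 9825353/17 ≈ 5.7796e+5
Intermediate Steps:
-1251*(-462) + z(21, -38) = -1251*(-462) + 1/(21 - 38) = 577962 + 1/(-17) = 577962 - 1/17 = 9825353/17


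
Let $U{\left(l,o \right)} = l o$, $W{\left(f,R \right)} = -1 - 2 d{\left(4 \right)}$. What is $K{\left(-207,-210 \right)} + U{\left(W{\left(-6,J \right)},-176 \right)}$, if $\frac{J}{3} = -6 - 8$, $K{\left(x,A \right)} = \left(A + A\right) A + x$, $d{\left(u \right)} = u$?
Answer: $89577$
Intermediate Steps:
$K{\left(x,A \right)} = x + 2 A^{2}$ ($K{\left(x,A \right)} = 2 A A + x = 2 A^{2} + x = x + 2 A^{2}$)
$J = -42$ ($J = 3 \left(-6 - 8\right) = 3 \left(-14\right) = -42$)
$W{\left(f,R \right)} = -9$ ($W{\left(f,R \right)} = -1 - 8 = -9$)
$K{\left(-207,-210 \right)} + U{\left(W{\left(-6,J \right)},-176 \right)} = \left(-207 + 2 \left(-210\right)^{2}\right) - -1584 = \left(-207 + 2 \cdot 44100\right) + 1584 = \left(-207 + 88200\right) + 1584 = 87993 + 1584 = 89577$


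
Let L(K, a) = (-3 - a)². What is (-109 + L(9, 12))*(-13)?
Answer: -1508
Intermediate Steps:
(-109 + L(9, 12))*(-13) = (-109 + (3 + 12)²)*(-13) = (-109 + 15²)*(-13) = (-109 + 225)*(-13) = 116*(-13) = -1508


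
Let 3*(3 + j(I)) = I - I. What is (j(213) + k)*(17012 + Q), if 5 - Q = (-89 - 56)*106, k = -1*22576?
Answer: -731266073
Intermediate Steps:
j(I) = -3 (j(I) = -3 + (I - I)/3 = -3 + (⅓)*0 = -3 + 0 = -3)
k = -22576
Q = 15375 (Q = 5 - (-89 - 56)*106 = 5 - (-145)*106 = 5 - 1*(-15370) = 5 + 15370 = 15375)
(j(213) + k)*(17012 + Q) = (-3 - 22576)*(17012 + 15375) = -22579*32387 = -731266073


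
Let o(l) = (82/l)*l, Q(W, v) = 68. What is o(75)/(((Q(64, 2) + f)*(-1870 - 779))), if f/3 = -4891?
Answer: 82/38688645 ≈ 2.1195e-6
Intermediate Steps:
f = -14673 (f = 3*(-4891) = -14673)
o(l) = 82
o(75)/(((Q(64, 2) + f)*(-1870 - 779))) = 82/(((68 - 14673)*(-1870 - 779))) = 82/((-14605*(-2649))) = 82/38688645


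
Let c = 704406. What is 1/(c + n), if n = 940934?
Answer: 1/1645340 ≈ 6.0778e-7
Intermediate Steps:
1/(c + n) = 1/(704406 + 940934) = 1/1645340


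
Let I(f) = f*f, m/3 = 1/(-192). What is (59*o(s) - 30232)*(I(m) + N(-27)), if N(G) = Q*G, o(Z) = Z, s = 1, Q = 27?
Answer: 90096065059/4096 ≈ 2.1996e+7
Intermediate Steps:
m = -1/64 (m = 3/(-192) = 3*(-1/192) = -1/64 ≈ -0.015625)
N(G) = 27*G
I(f) = f²
(59*o(s) - 30232)*(I(m) + N(-27)) = (59*1 - 30232)*((-1/64)² + 27*(-27)) = (59 - 30232)*(1/4096 - 729) = -30173*(-2985983/4096) = 90096065059/4096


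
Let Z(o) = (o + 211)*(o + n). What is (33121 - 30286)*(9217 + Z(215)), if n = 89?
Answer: 393274035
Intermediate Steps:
Z(o) = (89 + o)*(211 + o) (Z(o) = (o + 211)*(o + 89) = (211 + o)*(89 + o) = (89 + o)*(211 + o))
(33121 - 30286)*(9217 + Z(215)) = (33121 - 30286)*(9217 + (18779 + 215² + 300*215)) = 2835*(9217 + (18779 + 46225 + 64500)) = 2835*(9217 + 129504) = 2835*138721 = 393274035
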